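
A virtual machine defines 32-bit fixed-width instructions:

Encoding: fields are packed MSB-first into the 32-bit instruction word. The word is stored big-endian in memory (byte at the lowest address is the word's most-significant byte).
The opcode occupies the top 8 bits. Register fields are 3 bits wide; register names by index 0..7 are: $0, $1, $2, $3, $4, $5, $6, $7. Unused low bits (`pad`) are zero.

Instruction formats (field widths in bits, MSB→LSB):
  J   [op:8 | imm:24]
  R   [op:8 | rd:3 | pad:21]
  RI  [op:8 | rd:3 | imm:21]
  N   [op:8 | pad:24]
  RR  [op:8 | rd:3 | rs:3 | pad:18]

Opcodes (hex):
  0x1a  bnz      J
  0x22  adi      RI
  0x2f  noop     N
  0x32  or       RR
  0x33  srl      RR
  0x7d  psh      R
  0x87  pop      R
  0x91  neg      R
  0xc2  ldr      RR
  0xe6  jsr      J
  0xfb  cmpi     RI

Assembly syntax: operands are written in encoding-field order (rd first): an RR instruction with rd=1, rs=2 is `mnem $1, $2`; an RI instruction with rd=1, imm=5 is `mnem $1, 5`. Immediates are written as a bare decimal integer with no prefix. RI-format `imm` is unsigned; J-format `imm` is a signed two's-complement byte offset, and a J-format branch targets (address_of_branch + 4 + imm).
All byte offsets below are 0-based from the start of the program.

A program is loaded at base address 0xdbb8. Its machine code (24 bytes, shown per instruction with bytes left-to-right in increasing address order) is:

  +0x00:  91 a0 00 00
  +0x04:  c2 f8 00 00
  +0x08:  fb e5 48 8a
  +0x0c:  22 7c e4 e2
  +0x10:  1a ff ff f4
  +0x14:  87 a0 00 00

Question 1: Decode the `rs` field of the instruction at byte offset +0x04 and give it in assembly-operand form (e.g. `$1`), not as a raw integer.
$6

+0x04: c2 f8 00 00 ⇒ word 0xc2f80000 (big)
  top 8b → 0xc2 → ldr [RR]
  rd@[23:21]=0x7 ⇒ $7
  rs@[20:18]=0x6 ⇒ $6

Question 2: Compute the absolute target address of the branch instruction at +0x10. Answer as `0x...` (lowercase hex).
0xdbc0

off 0x10: read 1a ff ff f4 as big → 0x1afffff4
  op=0x1afffff4>>24=0x1a ⇒ bnz (J)
  imm: (w>>0)&0xffffff=0xfffff4 (s24→-12) → -12
  target = base 0xdbb8 + off 0x10 + 4 + imm -12 = 0xdbc0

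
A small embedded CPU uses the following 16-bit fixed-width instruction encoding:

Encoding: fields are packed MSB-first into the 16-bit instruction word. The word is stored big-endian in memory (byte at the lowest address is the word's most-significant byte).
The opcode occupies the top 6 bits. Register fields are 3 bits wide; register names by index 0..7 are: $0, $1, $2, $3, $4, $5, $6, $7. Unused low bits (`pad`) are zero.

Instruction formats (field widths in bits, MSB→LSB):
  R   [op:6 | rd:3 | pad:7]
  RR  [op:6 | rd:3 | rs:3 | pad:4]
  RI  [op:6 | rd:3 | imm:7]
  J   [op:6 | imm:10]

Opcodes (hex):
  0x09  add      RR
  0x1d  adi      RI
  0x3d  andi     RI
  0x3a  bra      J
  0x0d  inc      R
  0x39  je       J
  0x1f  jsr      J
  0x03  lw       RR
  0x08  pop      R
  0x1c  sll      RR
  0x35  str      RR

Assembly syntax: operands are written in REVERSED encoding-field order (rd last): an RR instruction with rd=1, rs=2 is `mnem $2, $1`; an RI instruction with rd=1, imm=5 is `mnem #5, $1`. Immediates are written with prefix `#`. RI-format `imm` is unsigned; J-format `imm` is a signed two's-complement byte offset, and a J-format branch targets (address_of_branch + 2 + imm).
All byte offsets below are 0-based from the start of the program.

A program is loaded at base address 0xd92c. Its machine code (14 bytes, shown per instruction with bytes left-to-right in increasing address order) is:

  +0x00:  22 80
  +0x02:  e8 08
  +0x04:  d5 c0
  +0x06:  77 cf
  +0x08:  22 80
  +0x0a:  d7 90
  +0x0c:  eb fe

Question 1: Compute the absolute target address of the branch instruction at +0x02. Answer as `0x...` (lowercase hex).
+0x02: e8 08 ⇒ word 0xe808 (big)
  op=0xe808>>10=0x3a ⇒ bra (J)
  imm@[9:0]=0x8 ⇒ #8
  target = base 0xd92c + off 0x02 + 2 + imm 8 = 0xd938

0xd938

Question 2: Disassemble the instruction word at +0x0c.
@+0c  big-endian(eb fe) = 0xebfe
  opcode bits[15:10]=0x3a: bra/J
  [9:0] imm=1022 (s10→-2) = #-2

bra #-2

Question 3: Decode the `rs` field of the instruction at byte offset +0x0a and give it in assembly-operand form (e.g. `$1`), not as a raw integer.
off 0x0a: read d7 90 as big → 0xd790
  top 6b → 0x35 → str [RR]
  rd@[9:7]=0x7 ⇒ $7
  rs@[6:4]=0x1 ⇒ $1

$1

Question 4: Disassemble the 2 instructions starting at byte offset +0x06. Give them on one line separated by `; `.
adi #79, $7; pop $5

@+06  big-endian(77 cf) = 0x77cf
  op=0x77cf>>10=0x1d ⇒ adi (RI)
  rd: (w>>7)&0x7=0x7 → $7
  imm: (w>>0)&0x7f=0x4f → #79
@+08  big-endian(22 80) = 0x2280
  op=0x2280>>10=0x8 ⇒ pop (R)
  rd: (w>>7)&0x7=0x5 → $5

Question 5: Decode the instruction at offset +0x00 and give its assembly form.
pop $5

+0x00: 22 80 ⇒ word 0x2280 (big)
  top 6b → 0x8 → pop [R]
  [9:7] rd=5 = $5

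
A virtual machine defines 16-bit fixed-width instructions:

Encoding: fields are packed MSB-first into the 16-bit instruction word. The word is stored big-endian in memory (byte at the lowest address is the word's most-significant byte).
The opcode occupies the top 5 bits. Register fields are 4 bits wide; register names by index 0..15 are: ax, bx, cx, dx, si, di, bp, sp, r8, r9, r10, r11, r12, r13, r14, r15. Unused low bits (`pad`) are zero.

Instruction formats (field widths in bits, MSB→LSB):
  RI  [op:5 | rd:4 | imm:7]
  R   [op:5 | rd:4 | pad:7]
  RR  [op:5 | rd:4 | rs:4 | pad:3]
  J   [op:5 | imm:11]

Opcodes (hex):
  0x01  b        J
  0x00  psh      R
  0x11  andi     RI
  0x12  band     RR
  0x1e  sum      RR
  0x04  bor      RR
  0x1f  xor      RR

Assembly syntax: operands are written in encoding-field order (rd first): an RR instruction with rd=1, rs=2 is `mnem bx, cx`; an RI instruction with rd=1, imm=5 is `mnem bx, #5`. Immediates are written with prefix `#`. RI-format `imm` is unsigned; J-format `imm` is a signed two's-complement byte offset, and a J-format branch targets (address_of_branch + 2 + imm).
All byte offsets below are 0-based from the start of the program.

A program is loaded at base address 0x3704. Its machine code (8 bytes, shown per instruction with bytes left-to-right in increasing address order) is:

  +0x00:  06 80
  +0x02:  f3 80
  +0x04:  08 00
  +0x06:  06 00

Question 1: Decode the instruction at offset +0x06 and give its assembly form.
@+06  big-endian(06 00) = 0x0600
  top 5b → 0x0 → psh [R]
  rd@[10:7]=0xc ⇒ r12

psh r12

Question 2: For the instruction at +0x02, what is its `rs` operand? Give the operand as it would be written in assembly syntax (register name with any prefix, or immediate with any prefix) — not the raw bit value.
@+02  big-endian(f3 80) = 0xf380
  opcode bits[15:11]=0x1e: sum/RR
  rd: (w>>7)&0xf=0x7 → sp
  rs: (w>>3)&0xf=0x0 → ax

ax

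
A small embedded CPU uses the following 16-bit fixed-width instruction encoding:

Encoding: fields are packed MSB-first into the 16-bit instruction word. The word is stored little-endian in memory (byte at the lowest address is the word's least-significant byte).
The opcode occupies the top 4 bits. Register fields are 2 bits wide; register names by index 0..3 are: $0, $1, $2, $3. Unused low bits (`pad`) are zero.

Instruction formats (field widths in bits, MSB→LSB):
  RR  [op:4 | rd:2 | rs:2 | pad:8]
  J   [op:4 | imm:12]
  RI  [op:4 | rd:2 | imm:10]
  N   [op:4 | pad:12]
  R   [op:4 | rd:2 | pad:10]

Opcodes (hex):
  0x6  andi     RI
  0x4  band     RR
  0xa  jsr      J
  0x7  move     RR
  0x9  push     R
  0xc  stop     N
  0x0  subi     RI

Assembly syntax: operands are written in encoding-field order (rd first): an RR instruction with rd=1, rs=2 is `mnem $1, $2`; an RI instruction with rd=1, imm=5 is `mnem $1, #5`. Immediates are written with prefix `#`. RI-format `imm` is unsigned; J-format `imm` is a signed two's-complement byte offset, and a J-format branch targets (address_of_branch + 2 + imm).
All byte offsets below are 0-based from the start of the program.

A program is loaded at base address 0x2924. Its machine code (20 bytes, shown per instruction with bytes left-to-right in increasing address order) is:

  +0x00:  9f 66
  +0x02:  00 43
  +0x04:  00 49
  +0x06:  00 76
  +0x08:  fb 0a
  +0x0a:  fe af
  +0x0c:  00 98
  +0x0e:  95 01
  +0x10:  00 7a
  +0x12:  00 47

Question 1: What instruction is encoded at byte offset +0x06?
move $1, $2

@+06  little-endian(00 76) = 0x7600
  op=0x7600>>12=0x7 ⇒ move (RR)
  rd@[11:10]=0x1 ⇒ $1
  rs@[9:8]=0x2 ⇒ $2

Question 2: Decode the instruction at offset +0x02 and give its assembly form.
band $0, $3

off 0x02: read 00 43 as little → 0x4300
  opcode bits[15:12]=0x4: band/RR
  rd@[11:10]=0x0 ⇒ $0
  rs@[9:8]=0x3 ⇒ $3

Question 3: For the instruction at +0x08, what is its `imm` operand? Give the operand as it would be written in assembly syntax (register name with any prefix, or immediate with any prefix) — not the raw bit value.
off 0x08: read fb 0a as little → 0x0afb
  opcode bits[15:12]=0x0: subi/RI
  rd@[11:10]=0x2 ⇒ $2
  imm@[9:0]=0x2fb ⇒ #763

#763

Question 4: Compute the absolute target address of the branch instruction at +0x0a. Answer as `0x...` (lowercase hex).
off 0x0a: read fe af as little → 0xaffe
  op=0xaffe>>12=0xa ⇒ jsr (J)
  imm: (w>>0)&0xfff=0xffe (s12→-2) → #-2
  target = base 0x2924 + off 0x0a + 2 + imm -2 = 0x292e

0x292e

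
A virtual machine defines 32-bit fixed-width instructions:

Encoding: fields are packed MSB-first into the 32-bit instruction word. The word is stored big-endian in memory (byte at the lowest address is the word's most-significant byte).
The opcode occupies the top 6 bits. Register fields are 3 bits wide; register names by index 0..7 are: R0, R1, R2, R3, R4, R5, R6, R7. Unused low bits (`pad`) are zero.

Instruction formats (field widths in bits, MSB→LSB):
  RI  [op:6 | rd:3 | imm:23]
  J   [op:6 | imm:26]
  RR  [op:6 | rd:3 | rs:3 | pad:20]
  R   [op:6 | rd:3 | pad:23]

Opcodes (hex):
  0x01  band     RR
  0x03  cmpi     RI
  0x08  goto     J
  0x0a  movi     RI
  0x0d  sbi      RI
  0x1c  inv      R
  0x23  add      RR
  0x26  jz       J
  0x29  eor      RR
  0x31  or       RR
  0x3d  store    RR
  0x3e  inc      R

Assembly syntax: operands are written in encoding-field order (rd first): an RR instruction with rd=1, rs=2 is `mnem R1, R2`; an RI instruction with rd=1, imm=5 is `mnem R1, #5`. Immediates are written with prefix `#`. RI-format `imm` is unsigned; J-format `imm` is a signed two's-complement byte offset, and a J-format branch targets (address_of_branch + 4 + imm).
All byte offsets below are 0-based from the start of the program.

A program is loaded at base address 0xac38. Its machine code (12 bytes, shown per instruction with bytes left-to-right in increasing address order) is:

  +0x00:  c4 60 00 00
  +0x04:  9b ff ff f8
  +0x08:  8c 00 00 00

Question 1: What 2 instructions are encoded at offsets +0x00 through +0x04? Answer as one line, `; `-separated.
or R0, R6; jz #-8

[00] c4 60 00 00 → 0xc4600000
  top 6b → 0x31 → or [RR]
  rd: (w>>23)&0x7=0x0 → R0
  rs: (w>>20)&0x7=0x6 → R6
[04] 9b ff ff f8 → 0x9bfffff8
  top 6b → 0x26 → jz [J]
  imm: (w>>0)&0x3ffffff=0x3fffff8 (s26→-8) → #-8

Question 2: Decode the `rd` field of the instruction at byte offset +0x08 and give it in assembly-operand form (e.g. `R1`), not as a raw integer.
R0

@+08  big-endian(8c 00 00 00) = 0x8c000000
  opcode bits[31:26]=0x23: add/RR
  rd@[25:23]=0x0 ⇒ R0
  rs@[22:20]=0x0 ⇒ R0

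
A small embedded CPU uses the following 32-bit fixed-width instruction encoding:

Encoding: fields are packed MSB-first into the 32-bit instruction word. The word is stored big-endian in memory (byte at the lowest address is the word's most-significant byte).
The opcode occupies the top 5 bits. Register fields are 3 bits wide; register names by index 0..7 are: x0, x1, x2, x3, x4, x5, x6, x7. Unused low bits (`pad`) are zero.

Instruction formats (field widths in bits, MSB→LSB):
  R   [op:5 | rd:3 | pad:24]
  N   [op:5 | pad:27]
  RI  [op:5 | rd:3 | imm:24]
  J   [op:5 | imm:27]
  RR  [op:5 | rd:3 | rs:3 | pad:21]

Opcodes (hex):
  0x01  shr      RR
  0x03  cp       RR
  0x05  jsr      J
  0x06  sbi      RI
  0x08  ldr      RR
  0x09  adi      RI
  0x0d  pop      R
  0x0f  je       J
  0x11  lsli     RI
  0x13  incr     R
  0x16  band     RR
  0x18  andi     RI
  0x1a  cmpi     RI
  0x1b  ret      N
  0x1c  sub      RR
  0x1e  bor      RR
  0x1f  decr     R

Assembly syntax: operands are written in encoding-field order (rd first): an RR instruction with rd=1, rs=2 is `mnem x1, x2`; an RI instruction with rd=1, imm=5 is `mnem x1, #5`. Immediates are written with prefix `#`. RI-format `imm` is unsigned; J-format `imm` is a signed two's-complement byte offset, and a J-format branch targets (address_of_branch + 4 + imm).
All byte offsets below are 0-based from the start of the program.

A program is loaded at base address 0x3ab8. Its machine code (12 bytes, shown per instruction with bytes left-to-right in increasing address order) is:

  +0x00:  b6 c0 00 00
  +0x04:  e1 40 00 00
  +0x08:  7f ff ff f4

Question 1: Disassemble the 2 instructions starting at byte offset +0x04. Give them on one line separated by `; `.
off 0x04: read e1 40 00 00 as big → 0xe1400000
  opcode bits[31:27]=0x1c: sub/RR
  rd: (w>>24)&0x7=0x1 → x1
  rs: (w>>21)&0x7=0x2 → x2
off 0x08: read 7f ff ff f4 as big → 0x7ffffff4
  opcode bits[31:27]=0xf: je/J
  imm: (w>>0)&0x7ffffff=0x7fffff4 (s27→-12) → #-12

sub x1, x2; je #-12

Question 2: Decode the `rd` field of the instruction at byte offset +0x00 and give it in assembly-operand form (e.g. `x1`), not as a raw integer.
[00] b6 c0 00 00 → 0xb6c00000
  opcode bits[31:27]=0x16: band/RR
  [26:24] rd=6 = x6
  [23:21] rs=6 = x6

x6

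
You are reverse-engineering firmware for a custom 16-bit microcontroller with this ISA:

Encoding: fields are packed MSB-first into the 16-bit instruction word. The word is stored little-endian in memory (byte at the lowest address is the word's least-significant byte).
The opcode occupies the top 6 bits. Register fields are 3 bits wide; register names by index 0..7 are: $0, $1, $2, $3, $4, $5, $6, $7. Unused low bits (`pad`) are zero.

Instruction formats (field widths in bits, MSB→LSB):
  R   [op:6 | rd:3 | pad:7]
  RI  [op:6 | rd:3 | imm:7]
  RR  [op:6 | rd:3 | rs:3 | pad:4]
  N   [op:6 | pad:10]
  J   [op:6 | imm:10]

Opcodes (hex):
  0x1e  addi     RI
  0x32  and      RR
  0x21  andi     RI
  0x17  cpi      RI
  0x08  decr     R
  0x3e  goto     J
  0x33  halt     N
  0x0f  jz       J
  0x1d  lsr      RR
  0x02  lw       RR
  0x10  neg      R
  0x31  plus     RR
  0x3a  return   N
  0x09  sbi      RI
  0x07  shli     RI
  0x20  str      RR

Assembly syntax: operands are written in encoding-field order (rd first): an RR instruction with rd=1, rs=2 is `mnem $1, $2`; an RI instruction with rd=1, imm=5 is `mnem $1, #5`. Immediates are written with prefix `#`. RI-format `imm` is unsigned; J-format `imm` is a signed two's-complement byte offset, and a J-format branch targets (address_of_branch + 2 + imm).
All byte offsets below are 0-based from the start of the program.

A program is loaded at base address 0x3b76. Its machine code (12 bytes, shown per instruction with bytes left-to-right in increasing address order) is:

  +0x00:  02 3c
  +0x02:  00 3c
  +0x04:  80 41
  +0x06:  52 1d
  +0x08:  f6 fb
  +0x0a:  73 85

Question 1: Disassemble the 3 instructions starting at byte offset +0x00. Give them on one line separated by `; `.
jz #2; jz #0; neg $3

off 0x00: read 02 3c as little → 0x3c02
  top 6b → 0xf → jz [J]
  imm@[9:0]=0x2 ⇒ #2
off 0x02: read 00 3c as little → 0x3c00
  top 6b → 0xf → jz [J]
  imm@[9:0]=0x0 ⇒ #0
off 0x04: read 80 41 as little → 0x4180
  top 6b → 0x10 → neg [R]
  rd@[9:7]=0x3 ⇒ $3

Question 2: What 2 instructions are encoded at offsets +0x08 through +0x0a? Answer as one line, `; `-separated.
@+08  little-endian(f6 fb) = 0xfbf6
  opcode bits[15:10]=0x3e: goto/J
  [9:0] imm=1014 (s10→-10) = #-10
@+0a  little-endian(73 85) = 0x8573
  opcode bits[15:10]=0x21: andi/RI
  [9:7] rd=2 = $2
  [6:0] imm=115 = #115

goto #-10; andi $2, #115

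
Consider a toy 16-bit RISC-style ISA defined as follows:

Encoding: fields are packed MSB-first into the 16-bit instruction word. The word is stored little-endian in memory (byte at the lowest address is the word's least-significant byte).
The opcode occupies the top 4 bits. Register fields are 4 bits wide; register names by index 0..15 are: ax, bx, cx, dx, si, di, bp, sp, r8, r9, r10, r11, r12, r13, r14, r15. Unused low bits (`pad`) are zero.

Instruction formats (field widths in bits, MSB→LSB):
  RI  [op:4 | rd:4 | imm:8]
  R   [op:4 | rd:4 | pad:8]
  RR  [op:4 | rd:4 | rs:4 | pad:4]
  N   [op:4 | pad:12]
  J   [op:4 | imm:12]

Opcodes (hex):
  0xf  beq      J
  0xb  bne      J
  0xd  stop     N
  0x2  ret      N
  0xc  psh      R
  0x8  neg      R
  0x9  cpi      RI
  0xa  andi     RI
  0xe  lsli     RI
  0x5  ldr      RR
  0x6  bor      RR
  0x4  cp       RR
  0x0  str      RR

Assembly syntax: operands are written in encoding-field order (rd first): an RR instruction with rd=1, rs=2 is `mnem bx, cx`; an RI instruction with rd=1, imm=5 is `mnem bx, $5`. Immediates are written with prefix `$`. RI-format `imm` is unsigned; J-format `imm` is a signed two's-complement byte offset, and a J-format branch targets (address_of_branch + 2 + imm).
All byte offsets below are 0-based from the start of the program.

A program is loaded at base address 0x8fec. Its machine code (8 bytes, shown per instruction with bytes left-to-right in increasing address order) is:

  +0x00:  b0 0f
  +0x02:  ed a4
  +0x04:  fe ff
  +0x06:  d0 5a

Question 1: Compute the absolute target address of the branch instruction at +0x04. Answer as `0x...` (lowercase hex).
[04] fe ff → 0xfffe
  opcode bits[15:12]=0xf: beq/J
  [11:0] imm=4094 (s12→-2) = $-2
  target = base 0x8fec + off 0x04 + 2 + imm -2 = 0x8ff0

0x8ff0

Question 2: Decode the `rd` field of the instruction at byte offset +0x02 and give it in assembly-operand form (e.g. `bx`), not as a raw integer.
si

[02] ed a4 → 0xa4ed
  opcode bits[15:12]=0xa: andi/RI
  rd@[11:8]=0x4 ⇒ si
  imm@[7:0]=0xed ⇒ $237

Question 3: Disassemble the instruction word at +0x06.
ldr r10, r13

[06] d0 5a → 0x5ad0
  top 4b → 0x5 → ldr [RR]
  rd: (w>>8)&0xf=0xa → r10
  rs: (w>>4)&0xf=0xd → r13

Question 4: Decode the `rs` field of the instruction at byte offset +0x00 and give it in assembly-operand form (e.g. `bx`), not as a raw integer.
r11

off 0x00: read b0 0f as little → 0x0fb0
  opcode bits[15:12]=0x0: str/RR
  [11:8] rd=15 = r15
  [7:4] rs=11 = r11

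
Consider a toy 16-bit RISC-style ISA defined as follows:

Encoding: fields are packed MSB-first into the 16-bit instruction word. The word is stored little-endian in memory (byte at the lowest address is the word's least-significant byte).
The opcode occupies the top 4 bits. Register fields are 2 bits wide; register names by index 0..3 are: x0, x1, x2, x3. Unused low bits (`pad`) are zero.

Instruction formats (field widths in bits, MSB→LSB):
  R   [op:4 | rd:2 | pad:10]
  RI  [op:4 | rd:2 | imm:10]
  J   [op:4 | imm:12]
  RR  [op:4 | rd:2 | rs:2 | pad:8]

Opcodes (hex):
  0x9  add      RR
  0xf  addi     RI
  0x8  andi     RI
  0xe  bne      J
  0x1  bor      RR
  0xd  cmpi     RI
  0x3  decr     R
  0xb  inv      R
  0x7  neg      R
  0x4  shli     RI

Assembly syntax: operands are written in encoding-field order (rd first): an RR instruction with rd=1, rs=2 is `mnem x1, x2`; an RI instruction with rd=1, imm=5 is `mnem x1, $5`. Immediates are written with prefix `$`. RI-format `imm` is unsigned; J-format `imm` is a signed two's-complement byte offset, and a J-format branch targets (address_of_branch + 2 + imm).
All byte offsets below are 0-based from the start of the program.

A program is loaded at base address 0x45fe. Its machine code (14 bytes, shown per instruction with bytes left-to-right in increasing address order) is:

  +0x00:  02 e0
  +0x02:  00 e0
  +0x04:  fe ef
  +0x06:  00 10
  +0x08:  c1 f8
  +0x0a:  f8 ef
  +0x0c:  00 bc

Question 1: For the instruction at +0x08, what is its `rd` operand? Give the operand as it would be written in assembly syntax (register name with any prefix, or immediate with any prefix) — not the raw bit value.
off 0x08: read c1 f8 as little → 0xf8c1
  top 4b → 0xf → addi [RI]
  rd: (w>>10)&0x3=0x2 → x2
  imm: (w>>0)&0x3ff=0xc1 → $193

x2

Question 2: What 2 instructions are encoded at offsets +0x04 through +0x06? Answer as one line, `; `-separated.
[04] fe ef → 0xeffe
  op=0xeffe>>12=0xe ⇒ bne (J)
  [11:0] imm=4094 (s12→-2) = $-2
[06] 00 10 → 0x1000
  op=0x1000>>12=0x1 ⇒ bor (RR)
  [11:10] rd=0 = x0
  [9:8] rs=0 = x0

bne $-2; bor x0, x0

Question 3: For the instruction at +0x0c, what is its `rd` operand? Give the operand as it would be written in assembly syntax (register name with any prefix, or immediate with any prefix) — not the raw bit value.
@+0c  little-endian(00 bc) = 0xbc00
  opcode bits[15:12]=0xb: inv/R
  rd: (w>>10)&0x3=0x3 → x3

x3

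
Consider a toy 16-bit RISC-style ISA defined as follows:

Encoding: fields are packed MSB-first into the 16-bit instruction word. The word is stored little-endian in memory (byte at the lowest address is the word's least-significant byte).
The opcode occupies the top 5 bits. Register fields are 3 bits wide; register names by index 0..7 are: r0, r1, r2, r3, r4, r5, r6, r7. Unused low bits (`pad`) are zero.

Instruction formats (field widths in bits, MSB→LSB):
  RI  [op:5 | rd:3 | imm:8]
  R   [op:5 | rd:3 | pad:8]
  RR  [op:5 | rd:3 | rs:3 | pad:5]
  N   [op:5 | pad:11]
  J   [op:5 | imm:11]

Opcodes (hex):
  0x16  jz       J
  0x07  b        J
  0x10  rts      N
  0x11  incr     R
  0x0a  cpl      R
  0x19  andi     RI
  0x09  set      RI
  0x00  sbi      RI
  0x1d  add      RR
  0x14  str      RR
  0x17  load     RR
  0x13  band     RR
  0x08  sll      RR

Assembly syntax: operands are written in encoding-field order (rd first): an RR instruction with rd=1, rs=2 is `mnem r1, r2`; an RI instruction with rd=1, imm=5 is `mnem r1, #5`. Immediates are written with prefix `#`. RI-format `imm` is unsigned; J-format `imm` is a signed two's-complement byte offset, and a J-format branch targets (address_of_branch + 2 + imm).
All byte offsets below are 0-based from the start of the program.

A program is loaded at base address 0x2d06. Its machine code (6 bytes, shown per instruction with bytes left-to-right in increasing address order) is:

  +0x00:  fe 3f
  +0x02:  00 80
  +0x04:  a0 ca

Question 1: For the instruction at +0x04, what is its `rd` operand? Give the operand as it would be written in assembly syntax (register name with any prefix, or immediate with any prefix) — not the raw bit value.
r2

off 0x04: read a0 ca as little → 0xcaa0
  opcode bits[15:11]=0x19: andi/RI
  rd: (w>>8)&0x7=0x2 → r2
  imm: (w>>0)&0xff=0xa0 → #160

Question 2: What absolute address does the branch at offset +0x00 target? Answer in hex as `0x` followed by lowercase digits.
0x2d06

+0x00: fe 3f ⇒ word 0x3ffe (little)
  top 5b → 0x7 → b [J]
  imm@[10:0]=0x7fe (s11→-2) ⇒ #-2
  target = base 0x2d06 + off 0x00 + 2 + imm -2 = 0x2d06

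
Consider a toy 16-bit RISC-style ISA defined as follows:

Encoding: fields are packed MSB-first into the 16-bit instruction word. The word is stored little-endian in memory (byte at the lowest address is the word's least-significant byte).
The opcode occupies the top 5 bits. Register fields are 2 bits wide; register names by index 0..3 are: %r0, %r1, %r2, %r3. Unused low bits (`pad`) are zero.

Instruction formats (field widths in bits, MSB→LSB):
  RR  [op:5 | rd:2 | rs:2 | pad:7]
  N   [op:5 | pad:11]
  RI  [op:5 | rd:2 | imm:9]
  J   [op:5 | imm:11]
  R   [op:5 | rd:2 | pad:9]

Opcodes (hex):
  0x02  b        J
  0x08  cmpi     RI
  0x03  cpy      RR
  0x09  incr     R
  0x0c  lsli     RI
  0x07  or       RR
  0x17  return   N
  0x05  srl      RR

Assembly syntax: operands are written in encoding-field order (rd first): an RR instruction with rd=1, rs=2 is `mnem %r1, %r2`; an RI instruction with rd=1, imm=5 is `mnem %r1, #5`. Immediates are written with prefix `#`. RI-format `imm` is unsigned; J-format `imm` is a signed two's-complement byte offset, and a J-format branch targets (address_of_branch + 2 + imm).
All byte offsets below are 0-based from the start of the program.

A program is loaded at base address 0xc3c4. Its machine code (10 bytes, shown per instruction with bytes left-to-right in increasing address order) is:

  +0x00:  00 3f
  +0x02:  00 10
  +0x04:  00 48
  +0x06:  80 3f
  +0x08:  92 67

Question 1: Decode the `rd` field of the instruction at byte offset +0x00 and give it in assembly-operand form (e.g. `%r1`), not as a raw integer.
@+00  little-endian(00 3f) = 0x3f00
  op=0x3f00>>11=0x7 ⇒ or (RR)
  [10:9] rd=3 = %r3
  [8:7] rs=2 = %r2

%r3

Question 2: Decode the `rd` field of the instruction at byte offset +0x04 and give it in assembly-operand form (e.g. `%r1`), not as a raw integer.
off 0x04: read 00 48 as little → 0x4800
  op=0x4800>>11=0x9 ⇒ incr (R)
  rd@[10:9]=0x0 ⇒ %r0

%r0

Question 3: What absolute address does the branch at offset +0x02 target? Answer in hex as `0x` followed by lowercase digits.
off 0x02: read 00 10 as little → 0x1000
  top 5b → 0x2 → b [J]
  imm@[10:0]=0x0 ⇒ #0
  target = base 0xc3c4 + off 0x02 + 2 + imm 0 = 0xc3c8

0xc3c8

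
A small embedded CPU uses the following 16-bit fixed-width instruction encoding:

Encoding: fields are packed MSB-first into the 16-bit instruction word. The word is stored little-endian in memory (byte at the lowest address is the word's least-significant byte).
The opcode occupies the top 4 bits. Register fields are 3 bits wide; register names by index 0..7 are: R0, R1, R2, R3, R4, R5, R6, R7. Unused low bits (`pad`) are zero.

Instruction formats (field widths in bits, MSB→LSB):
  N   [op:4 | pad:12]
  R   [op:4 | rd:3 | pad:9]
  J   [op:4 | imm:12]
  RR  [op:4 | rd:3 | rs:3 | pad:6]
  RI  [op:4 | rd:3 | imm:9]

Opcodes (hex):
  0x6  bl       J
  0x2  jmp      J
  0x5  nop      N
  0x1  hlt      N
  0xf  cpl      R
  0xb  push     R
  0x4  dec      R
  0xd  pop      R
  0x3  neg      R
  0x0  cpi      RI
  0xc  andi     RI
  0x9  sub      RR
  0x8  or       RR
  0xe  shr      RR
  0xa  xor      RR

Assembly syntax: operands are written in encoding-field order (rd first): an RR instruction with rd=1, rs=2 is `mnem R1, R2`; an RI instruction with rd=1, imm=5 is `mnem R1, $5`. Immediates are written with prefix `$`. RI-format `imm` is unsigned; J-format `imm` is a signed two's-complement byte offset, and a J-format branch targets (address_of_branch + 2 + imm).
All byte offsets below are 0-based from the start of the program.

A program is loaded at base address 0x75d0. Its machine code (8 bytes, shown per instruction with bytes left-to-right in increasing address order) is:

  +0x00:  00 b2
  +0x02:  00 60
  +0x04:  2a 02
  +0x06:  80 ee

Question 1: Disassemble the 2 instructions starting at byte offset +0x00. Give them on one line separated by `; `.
@+00  little-endian(00 b2) = 0xb200
  opcode bits[15:12]=0xb: push/R
  rd: (w>>9)&0x7=0x1 → R1
@+02  little-endian(00 60) = 0x6000
  opcode bits[15:12]=0x6: bl/J
  imm: (w>>0)&0xfff=0x0 → $0

push R1; bl $0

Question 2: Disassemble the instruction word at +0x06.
shr R7, R2

@+06  little-endian(80 ee) = 0xee80
  opcode bits[15:12]=0xe: shr/RR
  [11:9] rd=7 = R7
  [8:6] rs=2 = R2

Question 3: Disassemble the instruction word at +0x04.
cpi R1, $42

+0x04: 2a 02 ⇒ word 0x022a (little)
  top 4b → 0x0 → cpi [RI]
  rd: (w>>9)&0x7=0x1 → R1
  imm: (w>>0)&0x1ff=0x2a → $42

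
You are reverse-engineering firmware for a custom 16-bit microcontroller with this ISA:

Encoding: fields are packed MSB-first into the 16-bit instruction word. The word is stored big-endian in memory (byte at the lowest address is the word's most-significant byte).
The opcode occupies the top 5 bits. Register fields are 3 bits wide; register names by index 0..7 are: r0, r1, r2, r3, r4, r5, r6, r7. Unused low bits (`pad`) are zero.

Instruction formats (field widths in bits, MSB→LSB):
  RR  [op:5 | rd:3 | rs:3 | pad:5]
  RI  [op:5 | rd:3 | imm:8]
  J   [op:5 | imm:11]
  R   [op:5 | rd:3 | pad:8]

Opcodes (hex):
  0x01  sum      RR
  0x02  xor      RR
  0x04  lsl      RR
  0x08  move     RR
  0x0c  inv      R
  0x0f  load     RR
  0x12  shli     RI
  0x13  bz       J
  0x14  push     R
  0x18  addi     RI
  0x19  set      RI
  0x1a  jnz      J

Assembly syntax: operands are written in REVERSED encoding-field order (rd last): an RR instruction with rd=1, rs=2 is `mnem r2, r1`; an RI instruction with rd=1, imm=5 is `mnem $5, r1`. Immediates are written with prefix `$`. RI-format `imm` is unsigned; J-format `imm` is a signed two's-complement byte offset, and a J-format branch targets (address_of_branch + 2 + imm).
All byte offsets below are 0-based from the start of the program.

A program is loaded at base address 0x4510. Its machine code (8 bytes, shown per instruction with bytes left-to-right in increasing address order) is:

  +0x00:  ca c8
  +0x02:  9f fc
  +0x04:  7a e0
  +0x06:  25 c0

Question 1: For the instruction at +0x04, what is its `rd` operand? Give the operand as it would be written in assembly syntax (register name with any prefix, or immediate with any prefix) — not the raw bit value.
r2

+0x04: 7a e0 ⇒ word 0x7ae0 (big)
  opcode bits[15:11]=0xf: load/RR
  rd@[10:8]=0x2 ⇒ r2
  rs@[7:5]=0x7 ⇒ r7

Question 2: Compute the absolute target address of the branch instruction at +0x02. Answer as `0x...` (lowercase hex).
[02] 9f fc → 0x9ffc
  opcode bits[15:11]=0x13: bz/J
  imm: (w>>0)&0x7ff=0x7fc (s11→-4) → $-4
  target = base 0x4510 + off 0x02 + 2 + imm -4 = 0x4510

0x4510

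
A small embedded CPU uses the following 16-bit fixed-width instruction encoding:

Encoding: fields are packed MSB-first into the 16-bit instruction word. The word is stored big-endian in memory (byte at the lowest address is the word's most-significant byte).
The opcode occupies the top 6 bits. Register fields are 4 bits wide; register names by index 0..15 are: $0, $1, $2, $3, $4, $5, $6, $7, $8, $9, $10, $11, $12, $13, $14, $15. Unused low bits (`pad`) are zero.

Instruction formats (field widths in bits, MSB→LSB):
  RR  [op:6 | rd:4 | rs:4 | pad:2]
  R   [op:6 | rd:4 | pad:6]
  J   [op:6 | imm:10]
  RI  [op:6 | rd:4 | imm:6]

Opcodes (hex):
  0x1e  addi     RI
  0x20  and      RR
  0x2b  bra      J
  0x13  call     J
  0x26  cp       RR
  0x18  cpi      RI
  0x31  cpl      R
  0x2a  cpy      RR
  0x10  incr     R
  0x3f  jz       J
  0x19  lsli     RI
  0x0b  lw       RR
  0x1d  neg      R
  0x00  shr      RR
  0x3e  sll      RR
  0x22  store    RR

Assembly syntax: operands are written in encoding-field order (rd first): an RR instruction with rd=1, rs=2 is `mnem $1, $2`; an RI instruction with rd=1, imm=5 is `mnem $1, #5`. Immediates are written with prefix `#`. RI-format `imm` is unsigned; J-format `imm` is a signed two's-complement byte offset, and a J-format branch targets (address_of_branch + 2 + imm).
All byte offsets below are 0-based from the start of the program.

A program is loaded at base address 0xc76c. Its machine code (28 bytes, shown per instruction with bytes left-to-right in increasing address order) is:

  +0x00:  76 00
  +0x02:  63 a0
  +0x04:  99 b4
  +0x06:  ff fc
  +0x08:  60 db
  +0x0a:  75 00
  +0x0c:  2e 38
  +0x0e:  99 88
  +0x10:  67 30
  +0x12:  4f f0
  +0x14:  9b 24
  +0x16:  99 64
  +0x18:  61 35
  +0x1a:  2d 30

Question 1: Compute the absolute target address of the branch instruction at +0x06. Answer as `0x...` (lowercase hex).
0xc770

off 0x06: read ff fc as big → 0xfffc
  op=0xfffc>>10=0x3f ⇒ jz (J)
  imm: (w>>0)&0x3ff=0x3fc (s10→-4) → #-4
  target = base 0xc76c + off 0x06 + 2 + imm -4 = 0xc770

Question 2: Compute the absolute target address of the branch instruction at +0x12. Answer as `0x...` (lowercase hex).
@+12  big-endian(4f f0) = 0x4ff0
  opcode bits[15:10]=0x13: call/J
  imm: (w>>0)&0x3ff=0x3f0 (s10→-16) → #-16
  target = base 0xc76c + off 0x12 + 2 + imm -16 = 0xc770

0xc770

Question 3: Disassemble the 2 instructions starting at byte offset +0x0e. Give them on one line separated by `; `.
off 0x0e: read 99 88 as big → 0x9988
  opcode bits[15:10]=0x26: cp/RR
  rd@[9:6]=0x6 ⇒ $6
  rs@[5:2]=0x2 ⇒ $2
off 0x10: read 67 30 as big → 0x6730
  opcode bits[15:10]=0x19: lsli/RI
  rd@[9:6]=0xc ⇒ $12
  imm@[5:0]=0x30 ⇒ #48

cp $6, $2; lsli $12, #48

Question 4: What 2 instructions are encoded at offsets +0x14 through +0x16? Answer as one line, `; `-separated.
+0x14: 9b 24 ⇒ word 0x9b24 (big)
  top 6b → 0x26 → cp [RR]
  rd@[9:6]=0xc ⇒ $12
  rs@[5:2]=0x9 ⇒ $9
+0x16: 99 64 ⇒ word 0x9964 (big)
  top 6b → 0x26 → cp [RR]
  rd@[9:6]=0x5 ⇒ $5
  rs@[5:2]=0x9 ⇒ $9

cp $12, $9; cp $5, $9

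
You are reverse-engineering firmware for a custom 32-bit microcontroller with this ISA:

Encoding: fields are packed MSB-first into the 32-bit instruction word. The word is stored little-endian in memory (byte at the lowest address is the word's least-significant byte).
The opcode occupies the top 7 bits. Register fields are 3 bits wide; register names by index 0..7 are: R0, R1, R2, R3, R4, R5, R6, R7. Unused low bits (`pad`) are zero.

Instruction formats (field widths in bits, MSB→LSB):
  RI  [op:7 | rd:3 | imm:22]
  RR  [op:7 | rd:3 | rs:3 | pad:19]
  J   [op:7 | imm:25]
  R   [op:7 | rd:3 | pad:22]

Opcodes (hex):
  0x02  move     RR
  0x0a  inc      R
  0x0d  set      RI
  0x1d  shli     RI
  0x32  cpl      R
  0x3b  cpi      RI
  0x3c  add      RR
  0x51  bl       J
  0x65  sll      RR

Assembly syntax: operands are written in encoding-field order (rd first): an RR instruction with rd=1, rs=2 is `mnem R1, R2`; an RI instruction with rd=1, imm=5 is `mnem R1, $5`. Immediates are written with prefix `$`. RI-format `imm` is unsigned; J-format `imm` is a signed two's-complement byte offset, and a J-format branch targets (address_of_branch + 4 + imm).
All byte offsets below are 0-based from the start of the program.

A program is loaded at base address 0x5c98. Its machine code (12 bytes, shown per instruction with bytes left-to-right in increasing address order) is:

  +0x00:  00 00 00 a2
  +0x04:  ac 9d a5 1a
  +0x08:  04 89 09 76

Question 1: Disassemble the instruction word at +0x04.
@+04  little-endian(ac 9d a5 1a) = 0x1aa59dac
  op=0x1aa59dac>>25=0xd ⇒ set (RI)
  [24:22] rd=2 = R2
  [21:0] imm=2465196 = $2465196

set R2, $2465196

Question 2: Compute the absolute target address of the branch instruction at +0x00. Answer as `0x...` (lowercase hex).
[00] 00 00 00 a2 → 0xa2000000
  top 7b → 0x51 → bl [J]
  [24:0] imm=0 = $0
  target = base 0x5c98 + off 0x00 + 4 + imm 0 = 0x5c9c

0x5c9c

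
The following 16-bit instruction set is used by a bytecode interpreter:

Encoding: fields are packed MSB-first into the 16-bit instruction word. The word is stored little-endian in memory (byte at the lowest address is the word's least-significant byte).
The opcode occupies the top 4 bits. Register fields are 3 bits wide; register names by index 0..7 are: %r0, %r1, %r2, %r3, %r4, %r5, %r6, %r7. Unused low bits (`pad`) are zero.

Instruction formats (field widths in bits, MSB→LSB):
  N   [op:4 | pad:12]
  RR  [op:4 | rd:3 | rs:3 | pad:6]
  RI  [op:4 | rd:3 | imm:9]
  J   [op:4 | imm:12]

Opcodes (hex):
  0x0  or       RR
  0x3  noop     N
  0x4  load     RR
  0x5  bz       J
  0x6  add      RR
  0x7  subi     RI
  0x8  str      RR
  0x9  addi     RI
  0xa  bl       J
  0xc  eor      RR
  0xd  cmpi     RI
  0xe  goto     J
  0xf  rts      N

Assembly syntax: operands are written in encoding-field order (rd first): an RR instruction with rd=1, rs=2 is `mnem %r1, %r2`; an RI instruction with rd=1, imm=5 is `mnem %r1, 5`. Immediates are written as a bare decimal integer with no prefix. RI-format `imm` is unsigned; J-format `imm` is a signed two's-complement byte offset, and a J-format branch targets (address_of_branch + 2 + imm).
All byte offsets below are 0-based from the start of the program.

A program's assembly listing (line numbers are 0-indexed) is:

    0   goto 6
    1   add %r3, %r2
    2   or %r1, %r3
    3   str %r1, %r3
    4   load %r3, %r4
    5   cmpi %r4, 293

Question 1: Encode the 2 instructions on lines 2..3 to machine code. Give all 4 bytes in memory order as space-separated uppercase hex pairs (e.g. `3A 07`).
line 2 (or): pack op=0x0:4|rd=1:3|rs=3:3|pad=0:6 = 0x02c0; little→ c0 02
line 3 (str): pack op=0x8:4|rd=1:3|rs=3:3|pad=0:6 = 0x82c0; little→ c0 82

C0 02 C0 82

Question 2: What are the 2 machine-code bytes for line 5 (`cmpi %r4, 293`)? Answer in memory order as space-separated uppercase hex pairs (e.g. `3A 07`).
line 5 (cmpi): pack op=0xd:4|rd=4:3|imm=293:9 = 0xd925; little→ 25 d9

25 D9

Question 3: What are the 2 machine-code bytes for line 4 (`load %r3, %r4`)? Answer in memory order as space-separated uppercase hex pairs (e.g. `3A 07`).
00 47

L4: load op=0x4:4|rd=3:3|rs=4:3|pad=0:6 ⇒ 0x4700 ⇒ little 00 47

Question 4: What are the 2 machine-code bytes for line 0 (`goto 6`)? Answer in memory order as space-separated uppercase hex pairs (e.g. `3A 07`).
0. goto fields op=0xe:4|imm=6:12 → word e006h → 06 e0

06 E0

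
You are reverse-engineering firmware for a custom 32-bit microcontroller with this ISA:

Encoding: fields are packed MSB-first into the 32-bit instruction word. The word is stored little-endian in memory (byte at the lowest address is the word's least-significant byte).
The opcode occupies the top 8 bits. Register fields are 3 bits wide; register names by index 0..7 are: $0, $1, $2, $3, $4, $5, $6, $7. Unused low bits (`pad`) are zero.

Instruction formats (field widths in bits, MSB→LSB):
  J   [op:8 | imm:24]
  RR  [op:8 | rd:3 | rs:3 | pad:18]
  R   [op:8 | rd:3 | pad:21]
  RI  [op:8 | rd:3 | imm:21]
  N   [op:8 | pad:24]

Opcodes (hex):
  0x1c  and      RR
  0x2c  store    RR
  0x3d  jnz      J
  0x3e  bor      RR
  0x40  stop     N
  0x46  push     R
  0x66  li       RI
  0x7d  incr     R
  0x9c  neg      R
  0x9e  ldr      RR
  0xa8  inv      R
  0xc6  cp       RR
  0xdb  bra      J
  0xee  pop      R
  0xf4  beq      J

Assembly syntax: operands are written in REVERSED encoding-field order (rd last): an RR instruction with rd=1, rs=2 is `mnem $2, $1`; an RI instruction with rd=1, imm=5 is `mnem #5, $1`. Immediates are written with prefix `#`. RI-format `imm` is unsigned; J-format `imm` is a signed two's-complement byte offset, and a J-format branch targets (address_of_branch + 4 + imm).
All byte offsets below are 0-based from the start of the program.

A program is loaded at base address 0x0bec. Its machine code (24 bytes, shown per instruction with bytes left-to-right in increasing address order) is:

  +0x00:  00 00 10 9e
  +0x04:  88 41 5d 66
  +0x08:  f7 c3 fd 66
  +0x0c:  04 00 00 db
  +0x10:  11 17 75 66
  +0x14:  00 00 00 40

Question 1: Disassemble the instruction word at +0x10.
li #1382161, $3

[10] 11 17 75 66 → 0x66751711
  opcode bits[31:24]=0x66: li/RI
  [23:21] rd=3 = $3
  [20:0] imm=1382161 = #1382161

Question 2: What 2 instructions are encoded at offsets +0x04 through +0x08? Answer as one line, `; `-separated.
li #1917320, $2; li #1950711, $7

+0x04: 88 41 5d 66 ⇒ word 0x665d4188 (little)
  top 8b → 0x66 → li [RI]
  [23:21] rd=2 = $2
  [20:0] imm=1917320 = #1917320
+0x08: f7 c3 fd 66 ⇒ word 0x66fdc3f7 (little)
  top 8b → 0x66 → li [RI]
  [23:21] rd=7 = $7
  [20:0] imm=1950711 = #1950711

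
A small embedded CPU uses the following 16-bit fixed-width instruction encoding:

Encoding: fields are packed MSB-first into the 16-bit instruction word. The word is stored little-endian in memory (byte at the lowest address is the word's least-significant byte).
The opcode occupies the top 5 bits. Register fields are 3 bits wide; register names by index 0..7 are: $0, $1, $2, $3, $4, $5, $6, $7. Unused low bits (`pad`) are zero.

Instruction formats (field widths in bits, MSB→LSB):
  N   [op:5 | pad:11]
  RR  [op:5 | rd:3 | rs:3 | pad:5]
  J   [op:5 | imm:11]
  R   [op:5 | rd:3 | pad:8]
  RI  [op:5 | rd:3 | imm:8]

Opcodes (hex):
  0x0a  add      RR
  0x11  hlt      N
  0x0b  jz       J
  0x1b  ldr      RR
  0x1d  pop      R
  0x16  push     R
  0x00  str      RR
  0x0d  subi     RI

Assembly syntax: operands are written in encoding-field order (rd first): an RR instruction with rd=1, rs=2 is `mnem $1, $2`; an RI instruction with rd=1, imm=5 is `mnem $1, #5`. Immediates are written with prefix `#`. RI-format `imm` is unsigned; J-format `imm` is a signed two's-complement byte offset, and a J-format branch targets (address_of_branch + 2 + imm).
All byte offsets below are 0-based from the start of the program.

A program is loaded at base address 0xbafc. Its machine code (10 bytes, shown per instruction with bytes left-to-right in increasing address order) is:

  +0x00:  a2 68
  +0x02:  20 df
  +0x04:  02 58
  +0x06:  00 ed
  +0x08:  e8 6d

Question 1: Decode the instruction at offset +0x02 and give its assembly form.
[02] 20 df → 0xdf20
  opcode bits[15:11]=0x1b: ldr/RR
  rd: (w>>8)&0x7=0x7 → $7
  rs: (w>>5)&0x7=0x1 → $1

ldr $7, $1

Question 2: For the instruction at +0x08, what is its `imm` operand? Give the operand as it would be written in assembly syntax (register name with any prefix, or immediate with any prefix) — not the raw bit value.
[08] e8 6d → 0x6de8
  top 5b → 0xd → subi [RI]
  rd@[10:8]=0x5 ⇒ $5
  imm@[7:0]=0xe8 ⇒ #232

#232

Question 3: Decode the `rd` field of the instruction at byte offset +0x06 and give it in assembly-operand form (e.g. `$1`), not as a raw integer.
$5

off 0x06: read 00 ed as little → 0xed00
  top 5b → 0x1d → pop [R]
  [10:8] rd=5 = $5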